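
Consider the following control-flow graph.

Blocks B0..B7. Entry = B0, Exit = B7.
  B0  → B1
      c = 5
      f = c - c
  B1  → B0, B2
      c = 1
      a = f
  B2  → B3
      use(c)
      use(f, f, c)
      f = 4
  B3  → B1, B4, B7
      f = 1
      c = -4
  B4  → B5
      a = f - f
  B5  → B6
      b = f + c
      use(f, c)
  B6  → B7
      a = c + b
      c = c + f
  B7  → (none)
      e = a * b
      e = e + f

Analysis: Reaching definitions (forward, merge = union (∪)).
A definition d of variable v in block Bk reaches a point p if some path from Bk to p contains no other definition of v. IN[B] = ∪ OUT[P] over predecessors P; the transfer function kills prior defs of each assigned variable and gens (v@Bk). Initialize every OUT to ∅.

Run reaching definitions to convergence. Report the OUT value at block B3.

Answer: {a@B1, c@B3, f@B3}

Trace:
Converged values:
  B0:  IN={a@B1, c@B1, f@B0, f@B3}  OUT={a@B1, c@B0, f@B0}
  B1:  IN={a@B1, c@B0, c@B3, f@B0, f@B3}  OUT={a@B1, c@B1, f@B0, f@B3}
  B2:  IN={a@B1, c@B1, f@B0, f@B3}  OUT={a@B1, c@B1, f@B2}
  B3:  IN={a@B1, c@B1, f@B2}  OUT={a@B1, c@B3, f@B3}
  B4:  IN={a@B1, c@B3, f@B3}  OUT={a@B4, c@B3, f@B3}
  B5:  IN={a@B4, c@B3, f@B3}  OUT={a@B4, b@B5, c@B3, f@B3}
  B6:  IN={a@B4, b@B5, c@B3, f@B3}  OUT={a@B6, b@B5, c@B6, f@B3}
  B7:  IN={a@B1, a@B6, b@B5, c@B3, c@B6, f@B3}  OUT={a@B1, a@B6, b@B5, c@B3, c@B6, e@B7, f@B3}

Merge at B3: IN[B3] = OUT[B2] = {a@B1, c@B1, f@B2}
Applying B3's transfer function to that IN value gives OUT[B3] (row B3 above).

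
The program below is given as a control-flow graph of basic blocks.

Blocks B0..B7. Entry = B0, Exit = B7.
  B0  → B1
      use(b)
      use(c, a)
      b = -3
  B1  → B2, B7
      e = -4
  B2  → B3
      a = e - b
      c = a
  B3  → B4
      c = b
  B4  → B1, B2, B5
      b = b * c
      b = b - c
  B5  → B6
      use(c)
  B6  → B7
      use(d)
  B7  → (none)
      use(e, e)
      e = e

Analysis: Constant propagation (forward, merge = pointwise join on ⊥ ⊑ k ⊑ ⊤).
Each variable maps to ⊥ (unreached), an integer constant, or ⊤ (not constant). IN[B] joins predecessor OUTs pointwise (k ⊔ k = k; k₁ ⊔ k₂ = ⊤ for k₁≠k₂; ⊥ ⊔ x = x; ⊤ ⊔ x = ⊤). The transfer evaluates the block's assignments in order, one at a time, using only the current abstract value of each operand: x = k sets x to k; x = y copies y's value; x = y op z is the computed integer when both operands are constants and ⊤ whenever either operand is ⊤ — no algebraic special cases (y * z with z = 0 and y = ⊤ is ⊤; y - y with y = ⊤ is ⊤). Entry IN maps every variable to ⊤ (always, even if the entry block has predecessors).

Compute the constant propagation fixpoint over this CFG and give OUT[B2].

Answer: {a: ⊤, b: ⊤, c: ⊤, d: ⊤, e: -4, f: ⊤}

Derivation:
Per-block solution:
  B0:  IN=(all ⊤)  OUT={b:-3; rest ⊤}
  B1:  IN=(all ⊤)  OUT={e:-4; rest ⊤}
  B2:  IN={e:-4; rest ⊤}  OUT={e:-4; rest ⊤}
  B3:  IN={e:-4; rest ⊤}  OUT={e:-4; rest ⊤}
  B4:  IN={e:-4; rest ⊤}  OUT={e:-4; rest ⊤}
  B5:  IN={e:-4; rest ⊤}  OUT={e:-4; rest ⊤}
  B6:  IN={e:-4; rest ⊤}  OUT={e:-4; rest ⊤}
  B7:  IN={e:-4; rest ⊤}  OUT={e:-4; rest ⊤}

Merge at B2: IN[B2] = OUT[B1] ⊔ OUT[B4] = {a: ⊤, b: ⊤, c: ⊤, d: ⊤, e: -4, f: ⊤}
Applying B2's transfer function to that IN value gives OUT[B2] (row B2 above).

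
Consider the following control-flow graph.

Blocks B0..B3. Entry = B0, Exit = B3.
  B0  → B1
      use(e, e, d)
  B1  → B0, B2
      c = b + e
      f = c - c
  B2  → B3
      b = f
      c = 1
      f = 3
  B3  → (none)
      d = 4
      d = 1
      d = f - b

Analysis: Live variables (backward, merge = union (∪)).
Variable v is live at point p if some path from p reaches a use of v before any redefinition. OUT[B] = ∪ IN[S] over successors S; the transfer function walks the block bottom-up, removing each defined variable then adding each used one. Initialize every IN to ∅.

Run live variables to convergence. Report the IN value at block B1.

Converged values:
  B0: | IN={b, d, e} | OUT={b, d, e}
  B1: | IN={b, d, e} | OUT={b, d, e, f}
  B2: | IN={f} | OUT={b, f}
  B3: | IN={b, f} | OUT={}

Merge at B1: OUT[B1] = IN[B0] ⊔ IN[B2] = {b, d, e, f}
Applying B1's transfer function to that OUT value gives IN[B1] (row B1 above).

Answer: {b, d, e}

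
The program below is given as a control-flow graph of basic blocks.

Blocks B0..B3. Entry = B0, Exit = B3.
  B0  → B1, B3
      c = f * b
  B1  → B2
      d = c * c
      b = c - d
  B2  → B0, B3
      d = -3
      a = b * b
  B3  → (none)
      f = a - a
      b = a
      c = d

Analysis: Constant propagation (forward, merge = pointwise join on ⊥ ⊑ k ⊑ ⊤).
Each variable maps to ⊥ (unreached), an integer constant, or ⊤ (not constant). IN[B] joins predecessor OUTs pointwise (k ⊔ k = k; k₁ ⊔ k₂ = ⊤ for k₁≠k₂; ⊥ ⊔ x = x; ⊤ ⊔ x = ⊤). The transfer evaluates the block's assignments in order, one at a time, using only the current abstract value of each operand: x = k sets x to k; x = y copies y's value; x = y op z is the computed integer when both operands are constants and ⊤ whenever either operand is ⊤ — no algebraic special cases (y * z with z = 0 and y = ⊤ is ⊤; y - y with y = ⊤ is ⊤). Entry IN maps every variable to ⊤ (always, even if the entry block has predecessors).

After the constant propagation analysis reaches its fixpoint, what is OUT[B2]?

Answer: {a: ⊤, b: ⊤, c: ⊤, d: -3, e: ⊤, f: ⊤}

Derivation:
Fixpoint table:
  B0: | IN=(all ⊤) | OUT=(all ⊤)
  B1: | IN=(all ⊤) | OUT=(all ⊤)
  B2: | IN=(all ⊤) | OUT={d:-3; rest ⊤}
  B3: | IN=(all ⊤) | OUT=(all ⊤)

Merge at B2: IN[B2] = OUT[B1] = {a: ⊤, b: ⊤, c: ⊤, d: ⊤, e: ⊤, f: ⊤}
Applying B2's transfer function to that IN value gives OUT[B2] (row B2 above).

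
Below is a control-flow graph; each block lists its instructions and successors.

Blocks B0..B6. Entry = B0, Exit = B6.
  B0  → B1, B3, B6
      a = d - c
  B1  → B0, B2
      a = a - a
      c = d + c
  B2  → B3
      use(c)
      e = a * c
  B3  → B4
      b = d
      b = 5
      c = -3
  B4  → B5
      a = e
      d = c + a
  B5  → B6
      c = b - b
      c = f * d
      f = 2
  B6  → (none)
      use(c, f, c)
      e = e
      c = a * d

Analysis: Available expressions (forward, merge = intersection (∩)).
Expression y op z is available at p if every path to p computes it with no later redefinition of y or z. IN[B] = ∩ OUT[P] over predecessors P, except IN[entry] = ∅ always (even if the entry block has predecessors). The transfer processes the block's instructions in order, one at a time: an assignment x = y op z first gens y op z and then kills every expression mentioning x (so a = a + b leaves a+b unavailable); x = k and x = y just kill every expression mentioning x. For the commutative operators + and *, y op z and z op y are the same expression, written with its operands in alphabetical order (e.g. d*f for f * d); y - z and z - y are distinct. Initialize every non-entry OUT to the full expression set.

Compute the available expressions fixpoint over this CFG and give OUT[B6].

Fixpoint table:
  B0: | IN={} | OUT={d-c}
  B1: | IN={d-c} | OUT={}
  B2: | IN={} | OUT={a*c}
  B3: | IN={} | OUT={}
  B4: | IN={} | OUT={a+c}
  B5: | IN={a+c} | OUT={b-b}
  B6: | IN={} | OUT={a*d}

Merge at B6: IN[B6] = OUT[B0] ∩ OUT[B5] = {}
Applying B6's transfer function to that IN value gives OUT[B6] (row B6 above).

Answer: {a*d}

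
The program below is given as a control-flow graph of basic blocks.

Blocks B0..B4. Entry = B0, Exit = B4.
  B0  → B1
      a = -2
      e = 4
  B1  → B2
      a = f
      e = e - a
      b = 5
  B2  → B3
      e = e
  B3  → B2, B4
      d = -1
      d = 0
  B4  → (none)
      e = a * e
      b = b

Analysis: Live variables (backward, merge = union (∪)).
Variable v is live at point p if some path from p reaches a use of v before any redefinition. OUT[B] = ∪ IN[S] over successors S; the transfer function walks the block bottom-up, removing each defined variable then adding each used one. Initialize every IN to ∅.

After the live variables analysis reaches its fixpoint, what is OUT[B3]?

Answer: {a, b, e}

Derivation:
Converged values:
  B0:  IN={f}  OUT={e, f}
  B1:  IN={e, f}  OUT={a, b, e}
  B2:  IN={a, b, e}  OUT={a, b, e}
  B3:  IN={a, b, e}  OUT={a, b, e}
  B4:  IN={a, b, e}  OUT={}

Merge at B3: OUT[B3] = IN[B2] ⊔ IN[B4] = {a, b, e}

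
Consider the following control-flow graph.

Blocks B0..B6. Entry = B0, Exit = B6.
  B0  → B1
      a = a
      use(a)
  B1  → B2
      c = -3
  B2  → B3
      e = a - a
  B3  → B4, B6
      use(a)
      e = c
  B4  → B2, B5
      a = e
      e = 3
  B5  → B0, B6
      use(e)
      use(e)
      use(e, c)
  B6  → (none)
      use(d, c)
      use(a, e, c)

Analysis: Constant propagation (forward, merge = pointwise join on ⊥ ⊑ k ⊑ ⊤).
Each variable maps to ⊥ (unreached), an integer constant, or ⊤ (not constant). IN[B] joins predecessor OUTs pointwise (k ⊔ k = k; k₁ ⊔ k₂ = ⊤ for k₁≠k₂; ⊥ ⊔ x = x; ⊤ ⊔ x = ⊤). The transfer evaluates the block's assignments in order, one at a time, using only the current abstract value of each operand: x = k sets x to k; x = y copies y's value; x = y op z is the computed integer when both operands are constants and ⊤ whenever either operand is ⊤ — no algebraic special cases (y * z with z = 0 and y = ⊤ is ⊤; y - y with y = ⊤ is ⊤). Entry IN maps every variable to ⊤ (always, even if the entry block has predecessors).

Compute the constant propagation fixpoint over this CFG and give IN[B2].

Answer: {a: ⊤, b: ⊤, c: -3, d: ⊤, e: ⊤, f: ⊤}

Working:
Converged values:
  B0: | IN=(all ⊤) | OUT=(all ⊤)
  B1: | IN=(all ⊤) | OUT={c:-3; rest ⊤}
  B2: | IN={c:-3; rest ⊤} | OUT={c:-3; rest ⊤}
  B3: | IN={c:-3; rest ⊤} | OUT={c:-3, e:-3; rest ⊤}
  B4: | IN={c:-3, e:-3; rest ⊤} | OUT={a:-3, c:-3, e:3; rest ⊤}
  B5: | IN={a:-3, c:-3, e:3; rest ⊤} | OUT={a:-3, c:-3, e:3; rest ⊤}
  B6: | IN={c:-3; rest ⊤} | OUT={c:-3; rest ⊤}

Merge at B2: IN[B2] = OUT[B1] ⊔ OUT[B4] = {a: ⊤, b: ⊤, c: -3, d: ⊤, e: ⊤, f: ⊤}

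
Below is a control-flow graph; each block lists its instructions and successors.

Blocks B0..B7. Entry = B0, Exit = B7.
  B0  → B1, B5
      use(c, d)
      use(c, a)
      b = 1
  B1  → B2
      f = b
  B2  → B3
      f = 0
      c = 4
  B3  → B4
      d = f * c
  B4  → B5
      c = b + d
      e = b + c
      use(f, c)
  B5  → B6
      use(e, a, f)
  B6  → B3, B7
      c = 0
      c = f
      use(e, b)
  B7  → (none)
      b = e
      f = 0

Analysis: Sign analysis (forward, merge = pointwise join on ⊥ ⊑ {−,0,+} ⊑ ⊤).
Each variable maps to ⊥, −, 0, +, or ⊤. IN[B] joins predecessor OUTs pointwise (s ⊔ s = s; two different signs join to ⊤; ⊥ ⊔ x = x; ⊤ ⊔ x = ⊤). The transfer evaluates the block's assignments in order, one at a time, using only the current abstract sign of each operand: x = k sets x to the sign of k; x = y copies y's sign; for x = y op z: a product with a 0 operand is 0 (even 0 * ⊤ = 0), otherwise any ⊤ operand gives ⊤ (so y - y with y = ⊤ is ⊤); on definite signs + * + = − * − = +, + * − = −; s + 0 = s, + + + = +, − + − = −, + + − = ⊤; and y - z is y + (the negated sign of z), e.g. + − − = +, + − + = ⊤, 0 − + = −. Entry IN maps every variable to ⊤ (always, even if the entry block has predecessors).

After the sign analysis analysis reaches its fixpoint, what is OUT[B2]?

Per-block solution:
  B0: | IN=(all ⊤) | OUT={b:+; rest ⊤}
  B1: | IN={b:+; rest ⊤} | OUT={b:+, f:+; rest ⊤}
  B2: | IN={b:+, f:+; rest ⊤} | OUT={b:+, c:+, f:0; rest ⊤}
  B3: | IN={b:+; rest ⊤} | OUT={b:+; rest ⊤}
  B4: | IN={b:+; rest ⊤} | OUT={b:+; rest ⊤}
  B5: | IN={b:+; rest ⊤} | OUT={b:+; rest ⊤}
  B6: | IN={b:+; rest ⊤} | OUT={b:+; rest ⊤}
  B7: | IN={b:+; rest ⊤} | OUT={f:0; rest ⊤}

Merge at B2: IN[B2] = OUT[B1] = {a: ⊤, b: +, c: ⊤, d: ⊤, e: ⊤, f: +}
Applying B2's transfer function to that IN value gives OUT[B2] (row B2 above).

Answer: {a: ⊤, b: +, c: +, d: ⊤, e: ⊤, f: 0}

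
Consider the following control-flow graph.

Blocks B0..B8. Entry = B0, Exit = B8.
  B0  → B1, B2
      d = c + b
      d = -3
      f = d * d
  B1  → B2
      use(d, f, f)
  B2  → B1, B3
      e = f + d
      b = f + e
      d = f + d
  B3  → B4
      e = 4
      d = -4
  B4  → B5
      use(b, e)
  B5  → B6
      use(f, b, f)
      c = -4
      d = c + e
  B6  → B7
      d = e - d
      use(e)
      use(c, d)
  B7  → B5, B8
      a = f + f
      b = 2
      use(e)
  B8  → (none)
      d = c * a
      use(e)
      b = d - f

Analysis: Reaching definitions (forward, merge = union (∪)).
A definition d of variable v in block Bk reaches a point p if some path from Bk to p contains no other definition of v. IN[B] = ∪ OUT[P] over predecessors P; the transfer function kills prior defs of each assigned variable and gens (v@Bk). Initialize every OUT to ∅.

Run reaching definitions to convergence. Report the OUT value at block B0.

Fixpoint table:
  B0:   IN={}   OUT={d@B0, f@B0}
  B1:   IN={b@B2, d@B0, d@B2, e@B2, f@B0}   OUT={b@B2, d@B0, d@B2, e@B2, f@B0}
  B2:   IN={b@B2, d@B0, d@B2, e@B2, f@B0}   OUT={b@B2, d@B2, e@B2, f@B0}
  B3:   IN={b@B2, d@B2, e@B2, f@B0}   OUT={b@B2, d@B3, e@B3, f@B0}
  B4:   IN={b@B2, d@B3, e@B3, f@B0}   OUT={b@B2, d@B3, e@B3, f@B0}
  B5:   IN={a@B7, b@B2, b@B7, c@B5, d@B3, d@B6, e@B3, f@B0}   OUT={a@B7, b@B2, b@B7, c@B5, d@B5, e@B3, f@B0}
  B6:   IN={a@B7, b@B2, b@B7, c@B5, d@B5, e@B3, f@B0}   OUT={a@B7, b@B2, b@B7, c@B5, d@B6, e@B3, f@B0}
  B7:   IN={a@B7, b@B2, b@B7, c@B5, d@B6, e@B3, f@B0}   OUT={a@B7, b@B7, c@B5, d@B6, e@B3, f@B0}
  B8:   IN={a@B7, b@B7, c@B5, d@B6, e@B3, f@B0}   OUT={a@B7, b@B8, c@B5, d@B8, e@B3, f@B0}

B0 is the boundary node: IN[B0] = {}
Applying B0's transfer function to that IN value gives OUT[B0] (row B0 above).

Answer: {d@B0, f@B0}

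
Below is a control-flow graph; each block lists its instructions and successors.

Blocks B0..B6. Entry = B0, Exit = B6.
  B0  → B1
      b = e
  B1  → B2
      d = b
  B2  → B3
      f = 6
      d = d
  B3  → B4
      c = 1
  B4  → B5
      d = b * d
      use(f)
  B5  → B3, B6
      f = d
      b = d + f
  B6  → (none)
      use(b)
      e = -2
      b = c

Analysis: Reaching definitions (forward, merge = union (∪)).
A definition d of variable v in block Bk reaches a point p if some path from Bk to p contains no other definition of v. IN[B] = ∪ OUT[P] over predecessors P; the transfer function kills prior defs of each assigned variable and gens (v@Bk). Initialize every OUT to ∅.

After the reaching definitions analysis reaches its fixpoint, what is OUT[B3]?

Per-block solution:
  B0: | IN={} | OUT={b@B0}
  B1: | IN={b@B0} | OUT={b@B0, d@B1}
  B2: | IN={b@B0, d@B1} | OUT={b@B0, d@B2, f@B2}
  B3: | IN={b@B0, b@B5, c@B3, d@B2, d@B4, f@B2, f@B5} | OUT={b@B0, b@B5, c@B3, d@B2, d@B4, f@B2, f@B5}
  B4: | IN={b@B0, b@B5, c@B3, d@B2, d@B4, f@B2, f@B5} | OUT={b@B0, b@B5, c@B3, d@B4, f@B2, f@B5}
  B5: | IN={b@B0, b@B5, c@B3, d@B4, f@B2, f@B5} | OUT={b@B5, c@B3, d@B4, f@B5}
  B6: | IN={b@B5, c@B3, d@B4, f@B5} | OUT={b@B6, c@B3, d@B4, e@B6, f@B5}

Merge at B3: IN[B3] = OUT[B2] ⊔ OUT[B5] = {b@B0, b@B5, c@B3, d@B2, d@B4, f@B2, f@B5}
Applying B3's transfer function to that IN value gives OUT[B3] (row B3 above).

Answer: {b@B0, b@B5, c@B3, d@B2, d@B4, f@B2, f@B5}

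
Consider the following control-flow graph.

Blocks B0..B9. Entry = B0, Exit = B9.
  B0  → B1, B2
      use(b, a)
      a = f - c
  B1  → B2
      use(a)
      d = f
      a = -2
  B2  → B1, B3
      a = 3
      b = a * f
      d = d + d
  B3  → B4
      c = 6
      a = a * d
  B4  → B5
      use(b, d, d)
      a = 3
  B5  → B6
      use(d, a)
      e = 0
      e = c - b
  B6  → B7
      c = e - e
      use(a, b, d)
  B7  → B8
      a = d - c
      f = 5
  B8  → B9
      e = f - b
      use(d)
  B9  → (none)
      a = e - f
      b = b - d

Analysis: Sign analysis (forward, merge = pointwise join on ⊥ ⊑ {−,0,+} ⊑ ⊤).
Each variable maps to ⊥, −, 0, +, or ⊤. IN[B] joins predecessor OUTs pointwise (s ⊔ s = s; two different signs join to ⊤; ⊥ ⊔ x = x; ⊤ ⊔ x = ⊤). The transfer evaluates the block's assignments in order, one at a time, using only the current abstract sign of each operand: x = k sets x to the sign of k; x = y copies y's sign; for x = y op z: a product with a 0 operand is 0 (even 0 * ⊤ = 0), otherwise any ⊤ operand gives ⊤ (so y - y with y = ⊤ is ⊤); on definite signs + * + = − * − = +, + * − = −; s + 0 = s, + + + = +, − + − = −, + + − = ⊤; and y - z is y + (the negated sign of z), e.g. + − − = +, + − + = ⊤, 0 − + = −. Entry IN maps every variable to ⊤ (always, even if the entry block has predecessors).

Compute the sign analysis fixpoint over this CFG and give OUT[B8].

Answer: {a: ⊤, b: ⊤, c: ⊤, d: ⊤, e: ⊤, f: +}

Derivation:
Converged values:
  B0:  IN=(all ⊤)  OUT=(all ⊤)
  B1:  IN=(all ⊤)  OUT={a:-; rest ⊤}
  B2:  IN=(all ⊤)  OUT={a:+; rest ⊤}
  B3:  IN={a:+; rest ⊤}  OUT={c:+; rest ⊤}
  B4:  IN={c:+; rest ⊤}  OUT={a:+, c:+; rest ⊤}
  B5:  IN={a:+, c:+; rest ⊤}  OUT={a:+, c:+; rest ⊤}
  B6:  IN={a:+, c:+; rest ⊤}  OUT={a:+; rest ⊤}
  B7:  IN={a:+; rest ⊤}  OUT={f:+; rest ⊤}
  B8:  IN={f:+; rest ⊤}  OUT={f:+; rest ⊤}
  B9:  IN={f:+; rest ⊤}  OUT={f:+; rest ⊤}

Merge at B8: IN[B8] = OUT[B7] = {a: ⊤, b: ⊤, c: ⊤, d: ⊤, e: ⊤, f: +}
Applying B8's transfer function to that IN value gives OUT[B8] (row B8 above).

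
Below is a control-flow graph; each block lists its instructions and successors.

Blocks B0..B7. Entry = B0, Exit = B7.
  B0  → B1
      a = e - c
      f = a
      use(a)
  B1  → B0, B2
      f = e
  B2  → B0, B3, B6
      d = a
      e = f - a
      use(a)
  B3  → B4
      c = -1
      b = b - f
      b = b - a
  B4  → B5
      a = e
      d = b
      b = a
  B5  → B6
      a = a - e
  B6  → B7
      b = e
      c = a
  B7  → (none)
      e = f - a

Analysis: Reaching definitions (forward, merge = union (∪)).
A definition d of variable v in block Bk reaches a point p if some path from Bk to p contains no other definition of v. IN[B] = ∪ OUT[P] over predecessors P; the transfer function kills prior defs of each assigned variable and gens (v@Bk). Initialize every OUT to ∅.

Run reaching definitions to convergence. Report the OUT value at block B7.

Answer: {a@B0, a@B5, b@B6, c@B6, d@B2, d@B4, e@B7, f@B1}

Working:
Converged values:
  B0:  IN={a@B0, d@B2, e@B2, f@B1}  OUT={a@B0, d@B2, e@B2, f@B0}
  B1:  IN={a@B0, d@B2, e@B2, f@B0}  OUT={a@B0, d@B2, e@B2, f@B1}
  B2:  IN={a@B0, d@B2, e@B2, f@B1}  OUT={a@B0, d@B2, e@B2, f@B1}
  B3:  IN={a@B0, d@B2, e@B2, f@B1}  OUT={a@B0, b@B3, c@B3, d@B2, e@B2, f@B1}
  B4:  IN={a@B0, b@B3, c@B3, d@B2, e@B2, f@B1}  OUT={a@B4, b@B4, c@B3, d@B4, e@B2, f@B1}
  B5:  IN={a@B4, b@B4, c@B3, d@B4, e@B2, f@B1}  OUT={a@B5, b@B4, c@B3, d@B4, e@B2, f@B1}
  B6:  IN={a@B0, a@B5, b@B4, c@B3, d@B2, d@B4, e@B2, f@B1}  OUT={a@B0, a@B5, b@B6, c@B6, d@B2, d@B4, e@B2, f@B1}
  B7:  IN={a@B0, a@B5, b@B6, c@B6, d@B2, d@B4, e@B2, f@B1}  OUT={a@B0, a@B5, b@B6, c@B6, d@B2, d@B4, e@B7, f@B1}

Merge at B7: IN[B7] = OUT[B6] = {a@B0, a@B5, b@B6, c@B6, d@B2, d@B4, e@B2, f@B1}
Applying B7's transfer function to that IN value gives OUT[B7] (row B7 above).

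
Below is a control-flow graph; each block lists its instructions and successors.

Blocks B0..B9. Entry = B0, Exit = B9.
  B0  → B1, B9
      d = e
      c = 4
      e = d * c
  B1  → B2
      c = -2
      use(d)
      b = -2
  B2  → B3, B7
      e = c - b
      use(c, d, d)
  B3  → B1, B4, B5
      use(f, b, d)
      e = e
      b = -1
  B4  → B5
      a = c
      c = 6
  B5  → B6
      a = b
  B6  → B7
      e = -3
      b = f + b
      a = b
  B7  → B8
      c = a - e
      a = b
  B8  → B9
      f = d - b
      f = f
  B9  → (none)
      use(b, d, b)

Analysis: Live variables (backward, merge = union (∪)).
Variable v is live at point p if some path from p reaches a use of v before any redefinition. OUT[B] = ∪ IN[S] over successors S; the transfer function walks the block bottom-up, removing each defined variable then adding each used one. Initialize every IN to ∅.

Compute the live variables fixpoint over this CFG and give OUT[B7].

Answer: {b, d}

Derivation:
Converged values:
  B0: | IN={a, b, e, f} | OUT={a, b, d, f}
  B1: | IN={a, d, f} | OUT={a, b, c, d, f}
  B2: | IN={a, b, c, d, f} | OUT={a, b, c, d, e, f}
  B3: | IN={a, b, c, d, e, f} | OUT={a, b, c, d, f}
  B4: | IN={b, c, d, f} | OUT={b, d, f}
  B5: | IN={b, d, f} | OUT={b, d, f}
  B6: | IN={b, d, f} | OUT={a, b, d, e}
  B7: | IN={a, b, d, e} | OUT={b, d}
  B8: | IN={b, d} | OUT={b, d}
  B9: | IN={b, d} | OUT={}

Merge at B7: OUT[B7] = IN[B8] = {b, d}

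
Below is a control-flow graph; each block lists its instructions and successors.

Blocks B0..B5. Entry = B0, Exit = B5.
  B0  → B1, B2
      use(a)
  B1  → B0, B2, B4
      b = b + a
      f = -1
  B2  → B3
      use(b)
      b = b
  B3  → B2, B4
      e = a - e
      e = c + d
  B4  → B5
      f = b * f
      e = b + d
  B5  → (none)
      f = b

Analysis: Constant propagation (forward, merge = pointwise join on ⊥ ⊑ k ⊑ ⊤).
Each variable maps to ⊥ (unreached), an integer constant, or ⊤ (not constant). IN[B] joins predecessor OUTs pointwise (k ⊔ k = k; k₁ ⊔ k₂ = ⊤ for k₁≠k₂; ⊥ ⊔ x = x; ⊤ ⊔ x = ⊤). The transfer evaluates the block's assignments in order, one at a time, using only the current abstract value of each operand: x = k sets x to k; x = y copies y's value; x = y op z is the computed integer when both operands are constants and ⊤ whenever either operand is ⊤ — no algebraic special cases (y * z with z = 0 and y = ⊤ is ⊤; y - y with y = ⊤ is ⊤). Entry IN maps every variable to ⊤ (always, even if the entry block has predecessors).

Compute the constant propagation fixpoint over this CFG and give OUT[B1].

Answer: {a: ⊤, b: ⊤, c: ⊤, d: ⊤, e: ⊤, f: -1}

Derivation:
Per-block solution:
  B0:   IN=(all ⊤)   OUT=(all ⊤)
  B1:   IN=(all ⊤)   OUT={f:-1; rest ⊤}
  B2:   IN=(all ⊤)   OUT=(all ⊤)
  B3:   IN=(all ⊤)   OUT=(all ⊤)
  B4:   IN=(all ⊤)   OUT=(all ⊤)
  B5:   IN=(all ⊤)   OUT=(all ⊤)

Merge at B1: IN[B1] = OUT[B0] = {a: ⊤, b: ⊤, c: ⊤, d: ⊤, e: ⊤, f: ⊤}
Applying B1's transfer function to that IN value gives OUT[B1] (row B1 above).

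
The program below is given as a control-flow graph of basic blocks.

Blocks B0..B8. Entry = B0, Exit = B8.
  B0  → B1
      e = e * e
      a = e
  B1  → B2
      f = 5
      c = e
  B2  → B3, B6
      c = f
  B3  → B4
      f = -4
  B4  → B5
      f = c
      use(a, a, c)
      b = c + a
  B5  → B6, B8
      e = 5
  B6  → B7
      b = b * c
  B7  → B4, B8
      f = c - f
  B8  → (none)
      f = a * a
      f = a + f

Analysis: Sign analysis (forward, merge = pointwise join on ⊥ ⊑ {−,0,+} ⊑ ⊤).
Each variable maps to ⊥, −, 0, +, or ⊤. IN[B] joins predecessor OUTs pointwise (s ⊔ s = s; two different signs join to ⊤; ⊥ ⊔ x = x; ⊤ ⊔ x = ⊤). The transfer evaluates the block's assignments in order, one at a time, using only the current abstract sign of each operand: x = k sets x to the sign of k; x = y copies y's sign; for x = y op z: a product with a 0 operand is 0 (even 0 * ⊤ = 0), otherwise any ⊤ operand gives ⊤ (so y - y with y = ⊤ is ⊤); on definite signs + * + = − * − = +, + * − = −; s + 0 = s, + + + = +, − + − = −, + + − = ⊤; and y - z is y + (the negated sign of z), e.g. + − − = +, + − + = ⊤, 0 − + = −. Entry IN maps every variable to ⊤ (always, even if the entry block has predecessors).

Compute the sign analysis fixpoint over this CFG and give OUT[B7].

Converged values:
  B0:  IN=(all ⊤)  OUT=(all ⊤)
  B1:  IN=(all ⊤)  OUT={f:+; rest ⊤}
  B2:  IN={f:+; rest ⊤}  OUT={c:+, f:+; rest ⊤}
  B3:  IN={c:+, f:+; rest ⊤}  OUT={c:+, f:-; rest ⊤}
  B4:  IN={c:+; rest ⊤}  OUT={c:+, f:+; rest ⊤}
  B5:  IN={c:+, f:+; rest ⊤}  OUT={c:+, e:+, f:+; rest ⊤}
  B6:  IN={c:+, f:+; rest ⊤}  OUT={c:+, f:+; rest ⊤}
  B7:  IN={c:+, f:+; rest ⊤}  OUT={c:+; rest ⊤}
  B8:  IN={c:+; rest ⊤}  OUT={c:+; rest ⊤}

Merge at B7: IN[B7] = OUT[B6] = {a: ⊤, b: ⊤, c: +, d: ⊤, e: ⊤, f: +}
Applying B7's transfer function to that IN value gives OUT[B7] (row B7 above).

Answer: {a: ⊤, b: ⊤, c: +, d: ⊤, e: ⊤, f: ⊤}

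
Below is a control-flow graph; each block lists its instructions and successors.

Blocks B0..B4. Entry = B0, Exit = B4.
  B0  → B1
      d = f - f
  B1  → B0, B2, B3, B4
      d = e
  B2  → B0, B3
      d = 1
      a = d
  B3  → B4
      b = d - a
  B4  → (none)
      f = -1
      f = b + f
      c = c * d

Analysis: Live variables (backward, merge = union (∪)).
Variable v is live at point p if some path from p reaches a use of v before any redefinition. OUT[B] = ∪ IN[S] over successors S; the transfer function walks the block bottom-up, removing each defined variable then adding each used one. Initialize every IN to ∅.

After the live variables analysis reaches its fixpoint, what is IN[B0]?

Answer: {a, b, c, e, f}

Working:
Per-block solution:
  B0: | IN={a, b, c, e, f} | OUT={a, b, c, e, f}
  B1: | IN={a, b, c, e, f} | OUT={a, b, c, d, e, f}
  B2: | IN={b, c, e, f} | OUT={a, b, c, d, e, f}
  B3: | IN={a, c, d} | OUT={b, c, d}
  B4: | IN={b, c, d} | OUT={}

Merge at B0: OUT[B0] = IN[B1] = {a, b, c, e, f}
Applying B0's transfer function to that OUT value gives IN[B0] (row B0 above).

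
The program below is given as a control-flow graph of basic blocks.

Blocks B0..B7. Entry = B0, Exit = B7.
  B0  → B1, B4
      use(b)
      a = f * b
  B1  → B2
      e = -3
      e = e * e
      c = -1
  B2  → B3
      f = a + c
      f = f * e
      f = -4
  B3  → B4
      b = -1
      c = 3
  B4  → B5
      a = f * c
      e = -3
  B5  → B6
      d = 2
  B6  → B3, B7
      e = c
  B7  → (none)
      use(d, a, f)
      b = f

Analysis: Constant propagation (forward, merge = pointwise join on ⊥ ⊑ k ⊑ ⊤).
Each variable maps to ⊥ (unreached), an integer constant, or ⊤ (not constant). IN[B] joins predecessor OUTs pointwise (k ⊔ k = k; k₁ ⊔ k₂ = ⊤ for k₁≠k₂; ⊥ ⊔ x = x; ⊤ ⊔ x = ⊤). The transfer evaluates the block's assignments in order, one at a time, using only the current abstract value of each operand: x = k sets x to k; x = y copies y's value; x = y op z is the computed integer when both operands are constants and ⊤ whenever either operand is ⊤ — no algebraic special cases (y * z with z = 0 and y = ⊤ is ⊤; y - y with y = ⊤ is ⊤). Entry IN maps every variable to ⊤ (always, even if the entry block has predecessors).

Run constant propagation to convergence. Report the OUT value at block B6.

Per-block solution:
  B0: | IN=(all ⊤) | OUT=(all ⊤)
  B1: | IN=(all ⊤) | OUT={c:-1, e:9; rest ⊤}
  B2: | IN={c:-1, e:9; rest ⊤} | OUT={c:-1, e:9, f:-4; rest ⊤}
  B3: | IN=(all ⊤) | OUT={b:-1, c:3; rest ⊤}
  B4: | IN=(all ⊤) | OUT={e:-3; rest ⊤}
  B5: | IN={e:-3; rest ⊤} | OUT={d:2, e:-3; rest ⊤}
  B6: | IN={d:2, e:-3; rest ⊤} | OUT={d:2; rest ⊤}
  B7: | IN={d:2; rest ⊤} | OUT={d:2; rest ⊤}

Merge at B6: IN[B6] = OUT[B5] = {a: ⊤, b: ⊤, c: ⊤, d: 2, e: -3, f: ⊤}
Applying B6's transfer function to that IN value gives OUT[B6] (row B6 above).

Answer: {a: ⊤, b: ⊤, c: ⊤, d: 2, e: ⊤, f: ⊤}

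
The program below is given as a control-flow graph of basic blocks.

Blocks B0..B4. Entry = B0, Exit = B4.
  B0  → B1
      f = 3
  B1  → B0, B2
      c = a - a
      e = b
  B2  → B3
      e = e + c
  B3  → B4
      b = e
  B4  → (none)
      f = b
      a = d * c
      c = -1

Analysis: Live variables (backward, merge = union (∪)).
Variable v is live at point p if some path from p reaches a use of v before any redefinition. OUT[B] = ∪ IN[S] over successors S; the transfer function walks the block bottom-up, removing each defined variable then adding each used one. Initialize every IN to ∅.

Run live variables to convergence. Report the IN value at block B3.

Per-block solution:
  B0:   IN={a, b, d}   OUT={a, b, d}
  B1:   IN={a, b, d}   OUT={a, b, c, d, e}
  B2:   IN={c, d, e}   OUT={c, d, e}
  B3:   IN={c, d, e}   OUT={b, c, d}
  B4:   IN={b, c, d}   OUT={}

Merge at B3: OUT[B3] = IN[B4] = {b, c, d}
Applying B3's transfer function to that OUT value gives IN[B3] (row B3 above).

Answer: {c, d, e}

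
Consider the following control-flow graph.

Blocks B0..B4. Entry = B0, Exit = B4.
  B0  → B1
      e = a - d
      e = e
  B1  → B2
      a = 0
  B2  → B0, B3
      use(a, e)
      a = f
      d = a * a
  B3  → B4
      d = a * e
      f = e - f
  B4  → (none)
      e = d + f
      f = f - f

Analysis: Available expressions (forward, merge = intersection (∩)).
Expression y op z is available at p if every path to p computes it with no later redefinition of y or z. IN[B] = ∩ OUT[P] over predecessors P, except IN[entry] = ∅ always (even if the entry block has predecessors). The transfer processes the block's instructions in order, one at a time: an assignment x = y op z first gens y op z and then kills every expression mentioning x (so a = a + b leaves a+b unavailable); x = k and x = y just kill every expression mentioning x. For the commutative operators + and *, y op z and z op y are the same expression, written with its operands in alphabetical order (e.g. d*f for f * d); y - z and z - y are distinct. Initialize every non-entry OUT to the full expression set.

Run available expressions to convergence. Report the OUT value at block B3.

Answer: {a*a, a*e}

Derivation:
Fixpoint table:
  B0:  IN={}  OUT={a-d}
  B1:  IN={a-d}  OUT={}
  B2:  IN={}  OUT={a*a}
  B3:  IN={a*a}  OUT={a*a, a*e}
  B4:  IN={a*a, a*e}  OUT={a*a}

Merge at B3: IN[B3] = OUT[B2] = {a*a}
Applying B3's transfer function to that IN value gives OUT[B3] (row B3 above).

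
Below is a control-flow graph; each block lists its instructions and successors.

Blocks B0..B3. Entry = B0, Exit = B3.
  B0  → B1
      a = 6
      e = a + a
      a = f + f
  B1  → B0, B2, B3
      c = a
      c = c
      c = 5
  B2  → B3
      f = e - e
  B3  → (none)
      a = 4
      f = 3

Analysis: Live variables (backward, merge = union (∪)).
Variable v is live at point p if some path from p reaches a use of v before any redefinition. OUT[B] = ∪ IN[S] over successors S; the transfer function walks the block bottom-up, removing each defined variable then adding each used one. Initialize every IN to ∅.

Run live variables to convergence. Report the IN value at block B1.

Converged values:
  B0: | IN={f} | OUT={a, e, f}
  B1: | IN={a, e, f} | OUT={e, f}
  B2: | IN={e} | OUT={}
  B3: | IN={} | OUT={}

Merge at B1: OUT[B1] = IN[B0] ⊔ IN[B2] ⊔ IN[B3] = {e, f}
Applying B1's transfer function to that OUT value gives IN[B1] (row B1 above).

Answer: {a, e, f}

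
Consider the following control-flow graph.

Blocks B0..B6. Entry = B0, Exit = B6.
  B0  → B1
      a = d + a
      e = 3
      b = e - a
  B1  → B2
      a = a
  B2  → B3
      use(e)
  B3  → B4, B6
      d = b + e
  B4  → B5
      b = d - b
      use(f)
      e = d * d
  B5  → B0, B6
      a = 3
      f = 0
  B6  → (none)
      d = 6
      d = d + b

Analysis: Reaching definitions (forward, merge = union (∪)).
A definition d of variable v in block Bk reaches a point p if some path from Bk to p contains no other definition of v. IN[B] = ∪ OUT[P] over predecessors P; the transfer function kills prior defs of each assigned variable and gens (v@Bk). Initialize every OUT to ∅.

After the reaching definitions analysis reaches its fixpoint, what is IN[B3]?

Converged values:
  B0:  IN={a@B5, b@B4, d@B3, e@B4, f@B5}  OUT={a@B0, b@B0, d@B3, e@B0, f@B5}
  B1:  IN={a@B0, b@B0, d@B3, e@B0, f@B5}  OUT={a@B1, b@B0, d@B3, e@B0, f@B5}
  B2:  IN={a@B1, b@B0, d@B3, e@B0, f@B5}  OUT={a@B1, b@B0, d@B3, e@B0, f@B5}
  B3:  IN={a@B1, b@B0, d@B3, e@B0, f@B5}  OUT={a@B1, b@B0, d@B3, e@B0, f@B5}
  B4:  IN={a@B1, b@B0, d@B3, e@B0, f@B5}  OUT={a@B1, b@B4, d@B3, e@B4, f@B5}
  B5:  IN={a@B1, b@B4, d@B3, e@B4, f@B5}  OUT={a@B5, b@B4, d@B3, e@B4, f@B5}
  B6:  IN={a@B1, a@B5, b@B0, b@B4, d@B3, e@B0, e@B4, f@B5}  OUT={a@B1, a@B5, b@B0, b@B4, d@B6, e@B0, e@B4, f@B5}

Merge at B3: IN[B3] = OUT[B2] = {a@B1, b@B0, d@B3, e@B0, f@B5}

Answer: {a@B1, b@B0, d@B3, e@B0, f@B5}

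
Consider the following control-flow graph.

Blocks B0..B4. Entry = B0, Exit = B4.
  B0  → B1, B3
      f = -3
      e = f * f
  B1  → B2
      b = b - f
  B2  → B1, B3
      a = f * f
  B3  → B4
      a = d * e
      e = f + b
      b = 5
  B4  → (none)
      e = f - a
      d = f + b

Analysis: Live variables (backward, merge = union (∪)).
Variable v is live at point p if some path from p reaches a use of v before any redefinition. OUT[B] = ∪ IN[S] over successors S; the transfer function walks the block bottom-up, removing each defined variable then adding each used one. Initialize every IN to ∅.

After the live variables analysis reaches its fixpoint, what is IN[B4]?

Fixpoint table:
  B0: | IN={b, d} | OUT={b, d, e, f}
  B1: | IN={b, d, e, f} | OUT={b, d, e, f}
  B2: | IN={b, d, e, f} | OUT={b, d, e, f}
  B3: | IN={b, d, e, f} | OUT={a, b, f}
  B4: | IN={a, b, f} | OUT={}

B4 is the boundary node: OUT[B4] = {}
Applying B4's transfer function to that OUT value gives IN[B4] (row B4 above).

Answer: {a, b, f}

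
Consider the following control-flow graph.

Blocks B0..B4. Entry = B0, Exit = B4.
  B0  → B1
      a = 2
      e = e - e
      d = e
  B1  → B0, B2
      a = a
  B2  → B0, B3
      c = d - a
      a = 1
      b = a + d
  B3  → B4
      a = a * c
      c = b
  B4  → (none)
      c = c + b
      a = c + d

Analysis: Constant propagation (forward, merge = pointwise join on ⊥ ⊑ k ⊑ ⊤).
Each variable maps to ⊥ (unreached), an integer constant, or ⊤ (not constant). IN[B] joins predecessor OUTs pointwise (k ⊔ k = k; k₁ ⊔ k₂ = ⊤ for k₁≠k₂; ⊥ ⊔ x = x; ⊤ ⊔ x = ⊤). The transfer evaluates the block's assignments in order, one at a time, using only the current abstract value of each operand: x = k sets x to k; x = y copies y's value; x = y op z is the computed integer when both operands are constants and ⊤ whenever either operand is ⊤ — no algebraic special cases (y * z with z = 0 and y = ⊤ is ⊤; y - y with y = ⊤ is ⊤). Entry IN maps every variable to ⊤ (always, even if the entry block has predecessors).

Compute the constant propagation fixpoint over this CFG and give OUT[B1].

Answer: {a: 2, b: ⊤, c: ⊤, d: ⊤, e: ⊤, f: ⊤}

Trace:
Fixpoint table:
  B0:  IN=(all ⊤)  OUT={a:2; rest ⊤}
  B1:  IN={a:2; rest ⊤}  OUT={a:2; rest ⊤}
  B2:  IN={a:2; rest ⊤}  OUT={a:1; rest ⊤}
  B3:  IN={a:1; rest ⊤}  OUT=(all ⊤)
  B4:  IN=(all ⊤)  OUT=(all ⊤)

Merge at B1: IN[B1] = OUT[B0] = {a: 2, b: ⊤, c: ⊤, d: ⊤, e: ⊤, f: ⊤}
Applying B1's transfer function to that IN value gives OUT[B1] (row B1 above).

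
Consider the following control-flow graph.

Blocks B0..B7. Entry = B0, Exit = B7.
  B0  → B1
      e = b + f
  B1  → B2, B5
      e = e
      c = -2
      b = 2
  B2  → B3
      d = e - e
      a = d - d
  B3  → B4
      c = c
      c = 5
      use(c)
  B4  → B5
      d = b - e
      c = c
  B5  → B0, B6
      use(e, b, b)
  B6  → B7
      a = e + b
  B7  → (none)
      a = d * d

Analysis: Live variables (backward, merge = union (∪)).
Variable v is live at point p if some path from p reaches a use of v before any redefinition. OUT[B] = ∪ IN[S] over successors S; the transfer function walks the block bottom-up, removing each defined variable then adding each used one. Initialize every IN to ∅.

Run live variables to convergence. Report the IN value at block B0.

Converged values:
  B0: | IN={b, d, f} | OUT={d, e, f}
  B1: | IN={d, e, f} | OUT={b, c, d, e, f}
  B2: | IN={b, c, e, f} | OUT={b, c, e, f}
  B3: | IN={b, c, e, f} | OUT={b, c, e, f}
  B4: | IN={b, c, e, f} | OUT={b, d, e, f}
  B5: | IN={b, d, e, f} | OUT={b, d, e, f}
  B6: | IN={b, d, e} | OUT={d}
  B7: | IN={d} | OUT={}

Merge at B0: OUT[B0] = IN[B1] = {d, e, f}
Applying B0's transfer function to that OUT value gives IN[B0] (row B0 above).

Answer: {b, d, f}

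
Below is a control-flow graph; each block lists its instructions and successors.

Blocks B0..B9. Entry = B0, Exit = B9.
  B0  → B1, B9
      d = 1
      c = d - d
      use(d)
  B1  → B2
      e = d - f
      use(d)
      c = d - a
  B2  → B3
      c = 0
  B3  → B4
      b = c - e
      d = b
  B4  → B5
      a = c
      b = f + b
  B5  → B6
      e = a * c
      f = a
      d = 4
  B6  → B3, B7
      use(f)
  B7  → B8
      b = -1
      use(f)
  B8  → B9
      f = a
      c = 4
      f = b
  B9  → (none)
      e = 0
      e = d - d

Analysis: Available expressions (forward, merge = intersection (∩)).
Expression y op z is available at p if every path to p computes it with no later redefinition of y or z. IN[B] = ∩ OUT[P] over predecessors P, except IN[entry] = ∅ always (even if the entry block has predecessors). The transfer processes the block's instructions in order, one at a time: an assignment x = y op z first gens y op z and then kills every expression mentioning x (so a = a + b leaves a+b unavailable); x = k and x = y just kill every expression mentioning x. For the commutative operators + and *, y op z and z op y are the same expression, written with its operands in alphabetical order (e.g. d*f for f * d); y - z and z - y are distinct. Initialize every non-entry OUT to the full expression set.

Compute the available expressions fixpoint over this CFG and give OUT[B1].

Answer: {d-a, d-d, d-f}

Trace:
Fixpoint table:
  B0:  IN={}  OUT={d-d}
  B1:  IN={d-d}  OUT={d-a, d-d, d-f}
  B2:  IN={d-a, d-d, d-f}  OUT={d-a, d-d, d-f}
  B3:  IN={}  OUT={c-e}
  B4:  IN={c-e}  OUT={c-e}
  B5:  IN={c-e}  OUT={a*c}
  B6:  IN={a*c}  OUT={a*c}
  B7:  IN={a*c}  OUT={a*c}
  B8:  IN={a*c}  OUT={}
  B9:  IN={}  OUT={d-d}

Merge at B1: IN[B1] = OUT[B0] = {d-d}
Applying B1's transfer function to that IN value gives OUT[B1] (row B1 above).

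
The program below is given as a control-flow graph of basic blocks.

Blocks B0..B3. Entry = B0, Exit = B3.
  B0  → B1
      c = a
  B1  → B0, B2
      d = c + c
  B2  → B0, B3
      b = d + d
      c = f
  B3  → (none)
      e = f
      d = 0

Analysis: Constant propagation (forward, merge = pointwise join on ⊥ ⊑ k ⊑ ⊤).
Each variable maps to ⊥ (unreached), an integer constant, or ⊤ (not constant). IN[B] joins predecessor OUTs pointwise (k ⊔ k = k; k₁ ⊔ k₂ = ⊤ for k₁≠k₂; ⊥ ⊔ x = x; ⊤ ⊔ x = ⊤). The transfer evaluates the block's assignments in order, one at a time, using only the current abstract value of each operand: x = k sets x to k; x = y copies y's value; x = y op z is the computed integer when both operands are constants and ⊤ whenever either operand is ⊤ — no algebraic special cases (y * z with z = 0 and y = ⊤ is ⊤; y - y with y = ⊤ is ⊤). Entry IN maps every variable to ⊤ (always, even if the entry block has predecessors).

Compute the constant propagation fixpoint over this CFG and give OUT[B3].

Answer: {a: ⊤, b: ⊤, c: ⊤, d: 0, e: ⊤, f: ⊤}

Derivation:
Fixpoint table:
  B0:   IN=(all ⊤)   OUT=(all ⊤)
  B1:   IN=(all ⊤)   OUT=(all ⊤)
  B2:   IN=(all ⊤)   OUT=(all ⊤)
  B3:   IN=(all ⊤)   OUT={d:0; rest ⊤}

Merge at B3: IN[B3] = OUT[B2] = {a: ⊤, b: ⊤, c: ⊤, d: ⊤, e: ⊤, f: ⊤}
Applying B3's transfer function to that IN value gives OUT[B3] (row B3 above).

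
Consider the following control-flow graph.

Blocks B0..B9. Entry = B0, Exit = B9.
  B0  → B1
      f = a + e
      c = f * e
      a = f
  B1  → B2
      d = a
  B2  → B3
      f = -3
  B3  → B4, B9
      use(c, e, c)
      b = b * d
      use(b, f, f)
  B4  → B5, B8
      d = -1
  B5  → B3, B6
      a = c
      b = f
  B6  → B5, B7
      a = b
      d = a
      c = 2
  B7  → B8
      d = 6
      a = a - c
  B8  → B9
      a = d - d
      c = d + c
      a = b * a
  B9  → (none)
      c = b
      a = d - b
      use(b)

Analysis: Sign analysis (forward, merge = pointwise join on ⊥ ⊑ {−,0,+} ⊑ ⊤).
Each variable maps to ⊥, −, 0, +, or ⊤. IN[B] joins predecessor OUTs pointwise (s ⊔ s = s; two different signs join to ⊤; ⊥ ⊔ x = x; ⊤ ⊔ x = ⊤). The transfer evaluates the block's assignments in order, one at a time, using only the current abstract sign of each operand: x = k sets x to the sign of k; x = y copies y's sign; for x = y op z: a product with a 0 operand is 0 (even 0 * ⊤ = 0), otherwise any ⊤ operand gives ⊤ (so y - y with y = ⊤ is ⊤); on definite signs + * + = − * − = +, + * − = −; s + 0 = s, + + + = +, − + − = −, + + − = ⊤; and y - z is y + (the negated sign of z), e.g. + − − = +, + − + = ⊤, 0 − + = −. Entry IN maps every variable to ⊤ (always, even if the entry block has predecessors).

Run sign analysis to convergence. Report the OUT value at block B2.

Per-block solution:
  B0:  IN=(all ⊤)  OUT=(all ⊤)
  B1:  IN=(all ⊤)  OUT=(all ⊤)
  B2:  IN=(all ⊤)  OUT={f:-; rest ⊤}
  B3:  IN={f:-; rest ⊤}  OUT={f:-; rest ⊤}
  B4:  IN={f:-; rest ⊤}  OUT={d:-, f:-; rest ⊤}
  B5:  IN={d:-, f:-; rest ⊤}  OUT={b:-, d:-, f:-; rest ⊤}
  B6:  IN={b:-, d:-, f:-; rest ⊤}  OUT={a:-, b:-, c:+, d:-, f:-; rest ⊤}
  B7:  IN={a:-, b:-, c:+, d:-, f:-; rest ⊤}  OUT={a:-, b:-, c:+, d:+, f:-; rest ⊤}
  B8:  IN={f:-; rest ⊤}  OUT={f:-; rest ⊤}
  B9:  IN={f:-; rest ⊤}  OUT={f:-; rest ⊤}

Merge at B2: IN[B2] = OUT[B1] = {a: ⊤, b: ⊤, c: ⊤, d: ⊤, e: ⊤, f: ⊤}
Applying B2's transfer function to that IN value gives OUT[B2] (row B2 above).

Answer: {a: ⊤, b: ⊤, c: ⊤, d: ⊤, e: ⊤, f: -}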